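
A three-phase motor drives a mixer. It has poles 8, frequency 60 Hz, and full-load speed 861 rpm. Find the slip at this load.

n_s = 120f/p = 120×60/8 = 900 rpm
s = (n_s − n)/n_s = (900 − 861)/900 = 0.0433

4.33 %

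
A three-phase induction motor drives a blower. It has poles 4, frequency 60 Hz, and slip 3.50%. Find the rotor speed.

1737 rpm

n_s = 120f/p = 120×60/4 = 1800 rpm
n = n_s(1 − s) = 1800 × (1 − 0.035) = 1737 rpm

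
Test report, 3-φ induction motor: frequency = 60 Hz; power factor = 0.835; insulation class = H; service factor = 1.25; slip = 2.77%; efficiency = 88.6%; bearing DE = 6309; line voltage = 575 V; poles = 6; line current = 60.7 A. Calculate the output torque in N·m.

366 N·m

P_in = √3·V·I·cosφ = 1.732 × 575 × 60.7 × 0.835 = 50477 W
P_out = η·P_in = 0.886 × 50477 = 44723 W
n_s = 120×60/6 = 1200 rpm; n = 1200×(1−0.0277) = 1167 rpm
ω = 2π×1167/60 = 122.2 rad/s
τ = P_out/ω = 44723/122.2 = 366 N·m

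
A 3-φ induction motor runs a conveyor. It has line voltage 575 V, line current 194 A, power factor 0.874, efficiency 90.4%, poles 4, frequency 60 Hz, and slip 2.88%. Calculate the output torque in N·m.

834 N·m

P_in = √3·V·I·cosφ = 1.732 × 575 × 194 × 0.874 = 168861 W
P_out = η·P_in = 0.904 × 168861 = 152650 W
n_s = 120×60/4 = 1800 rpm; n = 1800×(1−0.0288) = 1748 rpm
ω = 2π×1748/60 = 183.1 rad/s
τ = P_out/ω = 152650/183.1 = 834 N·m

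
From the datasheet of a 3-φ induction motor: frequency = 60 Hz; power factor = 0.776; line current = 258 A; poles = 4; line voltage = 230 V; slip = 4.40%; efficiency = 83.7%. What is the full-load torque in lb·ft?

P_in = √3·V·I·cosφ = 1.732 × 230 × 258 × 0.776 = 79755 W
P_out = η·P_in = 0.837 × 79755 = 66755 W
n_s = 120×60/4 = 1800 rpm; n = 1800×(1−0.044) = 1721 rpm
ω = 2π×1721/60 = 180.2 rad/s
τ = P_out/ω = 66755/180.2 = 370.4 N·m
In lb·ft: 370.4/1.356 = 273 lb·ft

273 lb·ft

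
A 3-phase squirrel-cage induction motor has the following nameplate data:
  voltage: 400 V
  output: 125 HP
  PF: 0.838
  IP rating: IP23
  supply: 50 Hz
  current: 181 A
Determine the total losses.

P_in = √3·V·I·cosφ = 1.732×400×181×0.838 = 105083 W
P_out = 125×746 = 93250 W
Losses = P_in − P_out = 105083 − 93250 = 11833 W

11800 W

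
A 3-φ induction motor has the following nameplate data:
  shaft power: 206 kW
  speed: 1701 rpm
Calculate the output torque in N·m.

ω = 2π × 1701/60 = 178.1 rad/s
τ = P/ω = 206000/178.1 = 1160 N·m

1160 N·m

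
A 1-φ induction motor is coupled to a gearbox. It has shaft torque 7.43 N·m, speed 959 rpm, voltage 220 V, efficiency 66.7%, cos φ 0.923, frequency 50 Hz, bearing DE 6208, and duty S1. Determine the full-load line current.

5.51 A

ω = 2π×959/60 = 100.4 rad/s; P_out = τω = 7.43 × 100.4 = 746 W
P_in = P_out / η = 746 / 0.667 = 1118 W
I = P_in / (V·cosφ) = 1118 / (220 × 0.923) = 5.51 A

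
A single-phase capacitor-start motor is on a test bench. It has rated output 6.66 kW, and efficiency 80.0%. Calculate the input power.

P_out = 6660 W
P_in = P_out/η = 6660/0.8 = 8325 W = 8.33 kW

8.33 kW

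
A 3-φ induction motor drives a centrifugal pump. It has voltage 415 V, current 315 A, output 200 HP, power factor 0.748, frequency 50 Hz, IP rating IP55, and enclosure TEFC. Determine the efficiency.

88.1 %

P_out = 200 × 746 = 149200 W
P_in = √3·V_L·I_L·cosφ = 1.732 × 415 × 315 × 0.748 = 169359 W
η = P_out / P_in = 149200 / 169359 = 0.881 = 88.1%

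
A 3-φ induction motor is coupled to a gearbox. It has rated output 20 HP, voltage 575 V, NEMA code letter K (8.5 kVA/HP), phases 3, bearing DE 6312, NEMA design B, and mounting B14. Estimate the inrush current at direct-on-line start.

171 A

S_LR = 8.5 × 20 = 170 kVA
I_LR = S_LR/(√3·V_L) = 170000/(1.732×575) = 171 A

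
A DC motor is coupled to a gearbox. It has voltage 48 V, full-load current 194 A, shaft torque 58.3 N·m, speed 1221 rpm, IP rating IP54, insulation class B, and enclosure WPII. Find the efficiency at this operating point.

ω = 2π × 1221/60 = 127.9 rad/s; P_out = τω = 58.3 × 127.9 = 7457 W
P_in = V·I = 48 × 194 = 9312 W
η = P_out / P_in = 7457 / 9312 = 0.801 = 80.1%

80.1 %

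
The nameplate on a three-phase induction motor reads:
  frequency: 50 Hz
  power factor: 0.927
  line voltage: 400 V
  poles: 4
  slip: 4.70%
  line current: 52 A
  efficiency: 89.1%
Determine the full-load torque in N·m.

199 N·m

P_in = √3·V·I·cosφ = 1.732 × 400 × 52 × 0.927 = 33396 W
P_out = η·P_in = 0.891 × 33396 = 29756 W
n_s = 120×50/4 = 1500 rpm; n = 1500×(1−0.047) = 1430 rpm
ω = 2π×1430/60 = 149.7 rad/s
τ = P_out/ω = 29756/149.7 = 199 N·m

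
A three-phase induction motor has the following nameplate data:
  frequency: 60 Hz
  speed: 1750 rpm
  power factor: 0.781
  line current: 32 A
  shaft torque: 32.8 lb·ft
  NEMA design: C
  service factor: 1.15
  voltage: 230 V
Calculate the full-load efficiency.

81.9 %

τ = 32.8 lb·ft × 1.356 = 44.48 N·m
ω = 2π × 1750/60 = 183.3 rad/s; P_out = τω = 44.48 × 183.3 = 8153 W
P_in = √3·V_L·I_L·cosφ = 1.732 × 230 × 32 × 0.781 = 9956 W
η = P_out / P_in = 8153 / 9956 = 0.819 = 81.9%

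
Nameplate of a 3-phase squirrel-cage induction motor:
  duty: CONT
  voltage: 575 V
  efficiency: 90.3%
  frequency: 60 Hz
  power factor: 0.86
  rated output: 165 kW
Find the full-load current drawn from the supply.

213 A

P_out = 165 kW = 165000 W
P_in = P_out / η = 165000 / 0.903 = 182724 W
I_L = P_in / (√3·V_L·cosφ) = 182724 / (1.732 × 575 × 0.86) = 213 A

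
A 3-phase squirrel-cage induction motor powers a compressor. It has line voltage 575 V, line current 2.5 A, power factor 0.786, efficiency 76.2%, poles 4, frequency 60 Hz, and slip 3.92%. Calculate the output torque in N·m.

P_in = √3·V·I·cosφ = 1.732 × 575 × 2.5 × 0.786 = 1957 W
P_out = η·P_in = 0.762 × 1957 = 1491 W
n_s = 120×60/4 = 1800 rpm; n = 1800×(1−0.0392) = 1729 rpm
ω = 2π×1729/60 = 181.1 rad/s
τ = P_out/ω = 1491/181.1 = 8.23 N·m

8.23 N·m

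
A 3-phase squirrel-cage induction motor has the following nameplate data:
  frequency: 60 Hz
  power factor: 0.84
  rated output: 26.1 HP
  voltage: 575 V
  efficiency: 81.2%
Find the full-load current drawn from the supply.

P_out = 26.1 × 746 = 19471 W
P_in = P_out / η = 19471 / 0.812 = 23979 W
I_L = P_in / (√3·V_L·cosφ) = 23979 / (1.732 × 575 × 0.84) = 28.7 A

28.7 A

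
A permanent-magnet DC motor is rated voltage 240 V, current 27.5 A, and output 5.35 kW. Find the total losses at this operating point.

P_in = V·I = 240×27.5 = 6600 W
P_out = 5350 W
Losses = P_in − P_out = 6600 − 5350 = 1250 W

1.25 kW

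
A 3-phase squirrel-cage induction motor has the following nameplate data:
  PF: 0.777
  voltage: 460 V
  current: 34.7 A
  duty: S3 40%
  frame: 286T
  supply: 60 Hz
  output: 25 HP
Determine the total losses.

P_in = √3·V·I·cosφ = 1.732×460×34.7×0.777 = 21481 W
P_out = 25×746 = 18650 W
Losses = P_in − P_out = 21481 − 18650 = 2831 W

2830 W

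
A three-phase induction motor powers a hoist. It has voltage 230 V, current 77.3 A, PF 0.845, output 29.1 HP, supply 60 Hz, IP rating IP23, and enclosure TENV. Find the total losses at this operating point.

P_in = √3·V·I·cosφ = 1.732×230×77.3×0.845 = 26020 W
P_out = 29.1×746 = 21709 W
Losses = P_in − P_out = 26020 − 21709 = 4311 W

4310 W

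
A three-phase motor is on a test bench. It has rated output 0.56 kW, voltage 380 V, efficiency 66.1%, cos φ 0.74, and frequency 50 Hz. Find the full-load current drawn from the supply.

P_out = 0.56 kW = 560 W
P_in = P_out / η = 560 / 0.661 = 847 W
I_L = P_in / (√3·V_L·cosφ) = 847 / (1.732 × 380 × 0.74) = 1.74 A

1.74 A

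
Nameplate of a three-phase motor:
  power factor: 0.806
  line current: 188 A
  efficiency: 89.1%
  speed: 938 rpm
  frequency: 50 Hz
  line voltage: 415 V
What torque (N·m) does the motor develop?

988 N·m

P_in = √3·V·I·cosφ = 1.732 × 415 × 188 × 0.806 = 108915 W
P_out = η·P_in = 0.891 × 108915 = 97043 W
n = 938 rpm
ω = 2π×938/60 = 98.23 rad/s
τ = P_out/ω = 97043/98.23 = 988 N·m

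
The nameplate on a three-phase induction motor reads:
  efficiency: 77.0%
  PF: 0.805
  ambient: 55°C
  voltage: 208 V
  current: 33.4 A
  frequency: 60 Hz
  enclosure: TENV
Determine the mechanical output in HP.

10 HP

P_in = √3·V·I·cosφ = 1.732 × 208 × 33.4 × 0.805 = 9686 W
P_out = η·P_in = 0.77 × 9686 = 7458 W
= 7458/746 = 10 HP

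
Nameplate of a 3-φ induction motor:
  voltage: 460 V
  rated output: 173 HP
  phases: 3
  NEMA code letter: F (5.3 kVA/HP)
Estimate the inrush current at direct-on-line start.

S_LR = 5.3 × 173 = 916.9 kVA
I_LR = S_LR/(√3·V_L) = 916900/(1.732×460) = 1150 A

1150 A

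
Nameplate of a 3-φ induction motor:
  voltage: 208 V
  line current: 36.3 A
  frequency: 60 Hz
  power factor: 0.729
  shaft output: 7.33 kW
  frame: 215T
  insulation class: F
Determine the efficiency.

76.9 %

P_out = 7.33 kW = 7330 W
P_in = √3·V_L·I_L·cosφ = 1.732 × 208 × 36.3 × 0.729 = 9533 W
η = P_out / P_in = 7330 / 9533 = 0.769 = 76.9%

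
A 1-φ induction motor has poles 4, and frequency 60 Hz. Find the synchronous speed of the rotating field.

n_s = 120f/p = 120×60/4 = 1800 rpm

1800 rpm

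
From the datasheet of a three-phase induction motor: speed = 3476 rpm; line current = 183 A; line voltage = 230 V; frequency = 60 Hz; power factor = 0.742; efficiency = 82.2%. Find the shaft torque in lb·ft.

P_in = √3·V·I·cosφ = 1.732 × 230 × 183 × 0.742 = 54092 W
P_out = η·P_in = 0.822 × 54092 = 44464 W
n = 3476 rpm
ω = 2π×3476/60 = 364 rad/s
τ = P_out/ω = 44464/364 = 122.2 N·m
In lb·ft: 122.2/1.356 = 90.1 lb·ft

90.1 lb·ft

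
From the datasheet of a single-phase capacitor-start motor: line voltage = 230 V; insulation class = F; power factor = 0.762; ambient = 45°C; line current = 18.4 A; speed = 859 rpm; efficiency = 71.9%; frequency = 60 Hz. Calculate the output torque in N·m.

P_in = V·I·cosφ = 230 × 18.4 × 0.762 = 3225 W
P_out = η·P_in = 0.719 × 3225 = 2319 W
n = 859 rpm
ω = 2π×859/60 = 89.95 rad/s
τ = P_out/ω = 2319/89.95 = 25.8 N·m

25.8 N·m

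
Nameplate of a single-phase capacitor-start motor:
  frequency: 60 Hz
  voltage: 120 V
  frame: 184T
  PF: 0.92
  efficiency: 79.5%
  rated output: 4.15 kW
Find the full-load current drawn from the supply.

47.3 A

P_out = 4.15 kW = 4150 W
P_in = P_out / η = 4150 / 0.795 = 5220 W
I = P_in / (V·cosφ) = 5220 / (120 × 0.92) = 47.3 A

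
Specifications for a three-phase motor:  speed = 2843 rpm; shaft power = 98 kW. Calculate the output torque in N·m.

329 N·m

ω = 2π × 2843/60 = 297.7 rad/s
τ = P/ω = 98000/297.7 = 329 N·m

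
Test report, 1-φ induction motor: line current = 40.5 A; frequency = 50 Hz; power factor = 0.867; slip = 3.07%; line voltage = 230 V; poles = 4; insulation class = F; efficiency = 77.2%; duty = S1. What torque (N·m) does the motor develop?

P_in = V·I·cosφ = 230 × 40.5 × 0.867 = 8076 W
P_out = η·P_in = 0.772 × 8076 = 6235 W
n_s = 120×50/4 = 1500 rpm; n = 1500×(1−0.0307) = 1454 rpm
ω = 2π×1454/60 = 152.3 rad/s
τ = P_out/ω = 6235/152.3 = 40.9 N·m

40.9 N·m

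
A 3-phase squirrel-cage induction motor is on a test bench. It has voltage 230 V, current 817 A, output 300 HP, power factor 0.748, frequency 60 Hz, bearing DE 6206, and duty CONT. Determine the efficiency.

P_out = 300 × 746 = 223800 W
P_in = √3·V_L·I_L·cosφ = 1.732 × 230 × 817 × 0.748 = 243444 W
η = P_out / P_in = 223800 / 243444 = 0.919 = 91.9%

91.9 %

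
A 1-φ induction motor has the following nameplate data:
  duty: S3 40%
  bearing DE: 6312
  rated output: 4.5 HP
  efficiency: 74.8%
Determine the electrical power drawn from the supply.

P_out = 4.5 × 746 = 3357 W
P_in = P_out/η = 3357/0.748 = 4488 W = 4.49 kW

4.49 kW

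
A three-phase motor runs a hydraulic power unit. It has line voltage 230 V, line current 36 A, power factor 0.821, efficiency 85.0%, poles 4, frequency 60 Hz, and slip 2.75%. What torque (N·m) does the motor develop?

54.6 N·m

P_in = √3·V·I·cosφ = 1.732 × 230 × 36 × 0.821 = 11774 W
P_out = η·P_in = 0.85 × 11774 = 10008 W
n_s = 120×60/4 = 1800 rpm; n = 1800×(1−0.0275) = 1751 rpm
ω = 2π×1751/60 = 183.4 rad/s
τ = P_out/ω = 10008/183.4 = 54.6 N·m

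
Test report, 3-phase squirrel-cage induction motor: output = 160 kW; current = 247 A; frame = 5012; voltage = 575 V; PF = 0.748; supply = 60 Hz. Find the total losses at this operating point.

P_in = √3·V·I·cosφ = 1.732×575×247×0.748 = 183999 W
P_out = 160000 W
Losses = P_in − P_out = 183999 − 160000 = 23999 W

24 kW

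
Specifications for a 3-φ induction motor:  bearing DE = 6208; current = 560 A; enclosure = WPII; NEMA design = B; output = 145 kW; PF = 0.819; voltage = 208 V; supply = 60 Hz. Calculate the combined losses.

P_in = √3·V·I·cosφ = 1.732×208×560×0.819 = 165228 W
P_out = 145000 W
Losses = P_in − P_out = 165228 − 145000 = 20228 W

20200 W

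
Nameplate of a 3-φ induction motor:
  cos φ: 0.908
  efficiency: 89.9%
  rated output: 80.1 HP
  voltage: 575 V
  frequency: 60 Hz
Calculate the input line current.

73.5 A

P_out = 80.1 × 746 = 59755 W
P_in = P_out / η = 59755 / 0.899 = 66468 W
I_L = P_in / (√3·V_L·cosφ) = 66468 / (1.732 × 575 × 0.908) = 73.5 A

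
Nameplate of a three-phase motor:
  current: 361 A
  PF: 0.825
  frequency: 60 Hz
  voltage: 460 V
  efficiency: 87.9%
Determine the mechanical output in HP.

280 HP

P_in = √3·V·I·cosφ = 1.732 × 460 × 361 × 0.825 = 237283 W
P_out = η·P_in = 0.879 × 237283 = 208572 W
= 208572/746 = 280 HP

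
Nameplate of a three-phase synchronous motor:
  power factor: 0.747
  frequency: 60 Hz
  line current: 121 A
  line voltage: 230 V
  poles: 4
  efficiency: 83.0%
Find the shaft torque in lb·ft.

P_in = √3·V·I·cosφ = 1.732 × 230 × 121 × 0.747 = 36007 W
P_out = η·P_in = 0.83 × 36007 = 29886 W
n = n_s = 120×60/4 = 1800 rpm (synchronous)
ω = 2π×1800/60 = 188.5 rad/s
τ = P_out/ω = 29886/188.5 = 158.5 N·m
In lb·ft: 158.5/1.356 = 117 lb·ft

117 lb·ft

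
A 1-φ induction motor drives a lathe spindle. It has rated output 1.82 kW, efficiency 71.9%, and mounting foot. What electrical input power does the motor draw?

P_out = 1820 W
P_in = P_out/η = 1820/0.719 = 2531 W = 2.53 kW

2.53 kW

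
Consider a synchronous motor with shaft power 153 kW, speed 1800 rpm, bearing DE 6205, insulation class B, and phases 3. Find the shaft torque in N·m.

ω = 2π × 1800/60 = 188.5 rad/s
τ = P/ω = 153000/188.5 = 812 N·m

812 N·m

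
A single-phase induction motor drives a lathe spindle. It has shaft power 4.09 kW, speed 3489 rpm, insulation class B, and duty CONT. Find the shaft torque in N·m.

ω = 2π × 3489/60 = 365.4 rad/s
τ = P/ω = 4090/365.4 = 11.2 N·m

11.2 N·m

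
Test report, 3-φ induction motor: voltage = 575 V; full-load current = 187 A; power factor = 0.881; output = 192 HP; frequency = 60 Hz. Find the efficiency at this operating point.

P_out = 192 × 746 = 143232 W
P_in = √3·V_L·I_L·cosφ = 1.732 × 575 × 187 × 0.881 = 164072 W
η = P_out / P_in = 143232 / 164072 = 0.873 = 87.3%

87.3 %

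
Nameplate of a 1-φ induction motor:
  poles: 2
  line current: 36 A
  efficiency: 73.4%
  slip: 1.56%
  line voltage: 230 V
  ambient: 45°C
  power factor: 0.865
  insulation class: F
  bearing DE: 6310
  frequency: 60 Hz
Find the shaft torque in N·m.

14.2 N·m

P_in = V·I·cosφ = 230 × 36 × 0.865 = 7162 W
P_out = η·P_in = 0.734 × 7162 = 5257 W
n_s = 120×60/2 = 3600 rpm; n = 3600×(1−0.0156) = 3544 rpm
ω = 2π×3544/60 = 371.1 rad/s
τ = P_out/ω = 5257/371.1 = 14.2 N·m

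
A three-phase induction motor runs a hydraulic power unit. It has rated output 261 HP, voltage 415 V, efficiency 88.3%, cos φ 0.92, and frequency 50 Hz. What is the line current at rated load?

P_out = 261 × 746 = 194706 W
P_in = P_out / η = 194706 / 0.883 = 220505 W
I_L = P_in / (√3·V_L·cosφ) = 220505 / (1.732 × 415 × 0.92) = 333 A

333 A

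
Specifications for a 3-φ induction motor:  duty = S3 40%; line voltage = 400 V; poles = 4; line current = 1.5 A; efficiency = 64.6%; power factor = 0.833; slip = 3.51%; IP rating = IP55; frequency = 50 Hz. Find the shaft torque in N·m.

3.69 N·m

P_in = √3·V·I·cosφ = 1.732 × 400 × 1.5 × 0.833 = 866 W
P_out = η·P_in = 0.646 × 866 = 559 W
n_s = 120×50/4 = 1500 rpm; n = 1500×(1−0.0351) = 1447 rpm
ω = 2π×1447/60 = 151.5 rad/s
τ = P_out/ω = 559/151.5 = 3.69 N·m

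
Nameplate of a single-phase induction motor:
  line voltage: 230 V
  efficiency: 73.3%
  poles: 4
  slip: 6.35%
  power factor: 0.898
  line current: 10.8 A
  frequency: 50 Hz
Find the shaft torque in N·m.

11.1 N·m

P_in = V·I·cosφ = 230 × 10.8 × 0.898 = 2231 W
P_out = η·P_in = 0.733 × 2231 = 1635 W
n_s = 120×50/4 = 1500 rpm; n = 1500×(1−0.0635) = 1405 rpm
ω = 2π×1405/60 = 147.1 rad/s
τ = P_out/ω = 1635/147.1 = 11.1 N·m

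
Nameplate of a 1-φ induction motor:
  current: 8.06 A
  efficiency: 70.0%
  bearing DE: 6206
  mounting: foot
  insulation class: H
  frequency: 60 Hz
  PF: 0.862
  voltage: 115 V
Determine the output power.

0.559 kW

P_in = V·I·cosφ = 115 × 8.06 × 0.862 = 799 W
P_out = η·P_in = 0.7 × 799 = 559 W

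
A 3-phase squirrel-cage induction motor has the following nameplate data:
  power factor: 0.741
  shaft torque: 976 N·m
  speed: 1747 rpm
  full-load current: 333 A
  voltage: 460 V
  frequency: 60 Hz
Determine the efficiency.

90.8 %

ω = 2π × 1747/60 = 182.9 rad/s; P_out = τω = 976 × 182.9 = 178510 W
P_in = √3·V_L·I_L·cosφ = 1.732 × 460 × 333 × 0.741 = 196593 W
η = P_out / P_in = 178510 / 196593 = 0.908 = 90.8%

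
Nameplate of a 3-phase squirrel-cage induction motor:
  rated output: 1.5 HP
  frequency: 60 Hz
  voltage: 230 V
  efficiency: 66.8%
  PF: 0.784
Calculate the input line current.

5.36 A

P_out = 1.5 × 746 = 1119 W
P_in = P_out / η = 1119 / 0.668 = 1675 W
I_L = P_in / (√3·V_L·cosφ) = 1675 / (1.732 × 230 × 0.784) = 5.36 A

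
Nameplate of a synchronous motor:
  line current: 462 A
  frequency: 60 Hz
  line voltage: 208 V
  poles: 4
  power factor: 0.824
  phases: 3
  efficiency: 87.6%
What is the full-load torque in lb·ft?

470 lb·ft

P_in = √3·V·I·cosφ = 1.732 × 208 × 462 × 0.824 = 137145 W
P_out = η·P_in = 0.876 × 137145 = 120139 W
n = n_s = 120×60/4 = 1800 rpm (synchronous)
ω = 2π×1800/60 = 188.5 rad/s
τ = P_out/ω = 120139/188.5 = 637.3 N·m
In lb·ft: 637.3/1.356 = 470 lb·ft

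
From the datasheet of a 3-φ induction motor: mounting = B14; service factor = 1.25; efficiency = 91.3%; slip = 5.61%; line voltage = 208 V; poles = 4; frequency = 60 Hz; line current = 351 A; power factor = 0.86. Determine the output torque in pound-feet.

412 lb·ft

P_in = √3·V·I·cosφ = 1.732 × 208 × 351 × 0.86 = 108747 W
P_out = η·P_in = 0.913 × 108747 = 99286 W
n_s = 120×60/4 = 1800 rpm; n = 1800×(1−0.0561) = 1699 rpm
ω = 2π×1699/60 = 177.9 rad/s
τ = P_out/ω = 99286/177.9 = 558.1 N·m
In lb·ft: 558.1/1.356 = 412 lb·ft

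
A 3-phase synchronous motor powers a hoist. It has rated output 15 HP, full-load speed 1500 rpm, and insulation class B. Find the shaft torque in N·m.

71.2 N·m

P_out = 15 × 746 = 11190 W
ω = 2π × 1500/60 = 157.1 rad/s
τ = P_out/ω = 11190/157.1 = 71.2 N·m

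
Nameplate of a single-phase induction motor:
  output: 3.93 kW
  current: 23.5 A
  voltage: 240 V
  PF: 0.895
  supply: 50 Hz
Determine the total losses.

1.12 kW

P_in = V·I·cosφ = 240×23.5×0.895 = 5048 W
P_out = 3930 W
Losses = P_in − P_out = 5048 − 3930 = 1118 W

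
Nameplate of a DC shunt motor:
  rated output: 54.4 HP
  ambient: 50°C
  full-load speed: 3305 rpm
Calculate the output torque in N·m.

117 N·m

P_out = 54.4 × 746 = 40582 W
ω = 2π × 3305/60 = 346.1 rad/s
τ = P_out/ω = 40582/346.1 = 117 N·m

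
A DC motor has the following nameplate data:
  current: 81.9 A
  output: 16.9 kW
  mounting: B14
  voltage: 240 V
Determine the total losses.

2760 W

P_in = V·I = 240×81.9 = 19656 W
P_out = 16900 W
Losses = P_in − P_out = 19656 − 16900 = 2756 W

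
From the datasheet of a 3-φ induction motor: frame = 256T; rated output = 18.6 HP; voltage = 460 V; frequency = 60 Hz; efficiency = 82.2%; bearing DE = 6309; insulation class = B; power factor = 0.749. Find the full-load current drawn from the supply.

28.3 A

P_out = 18.6 × 746 = 13876 W
P_in = P_out / η = 13876 / 0.822 = 16881 W
I_L = P_in / (√3·V_L·cosφ) = 16881 / (1.732 × 460 × 0.749) = 28.3 A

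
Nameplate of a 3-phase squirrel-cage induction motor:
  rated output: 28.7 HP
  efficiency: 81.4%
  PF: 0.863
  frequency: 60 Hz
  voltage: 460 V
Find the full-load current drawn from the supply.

38.3 A

P_out = 28.7 × 746 = 21410 W
P_in = P_out / η = 21410 / 0.814 = 26302 W
I_L = P_in / (√3·V_L·cosφ) = 26302 / (1.732 × 460 × 0.863) = 38.3 A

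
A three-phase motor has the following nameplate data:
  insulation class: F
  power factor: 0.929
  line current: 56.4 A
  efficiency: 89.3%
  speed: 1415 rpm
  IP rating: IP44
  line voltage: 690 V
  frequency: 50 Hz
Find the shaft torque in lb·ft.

P_in = √3·V·I·cosφ = 1.732 × 690 × 56.4 × 0.929 = 62617 W
P_out = η·P_in = 0.893 × 62617 = 55917 W
n = 1415 rpm
ω = 2π×1415/60 = 148.2 rad/s
τ = P_out/ω = 55917/148.2 = 377.3 N·m
In lb·ft: 377.3/1.356 = 278 lb·ft

278 lb·ft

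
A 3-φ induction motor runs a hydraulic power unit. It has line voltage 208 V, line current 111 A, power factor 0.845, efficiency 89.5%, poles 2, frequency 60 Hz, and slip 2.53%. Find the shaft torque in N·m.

82.3 N·m

P_in = √3·V·I·cosφ = 1.732 × 208 × 111 × 0.845 = 33790 W
P_out = η·P_in = 0.895 × 33790 = 30242 W
n_s = 120×60/2 = 3600 rpm; n = 3600×(1−0.0253) = 3509 rpm
ω = 2π×3509/60 = 367.5 rad/s
τ = P_out/ω = 30242/367.5 = 82.3 N·m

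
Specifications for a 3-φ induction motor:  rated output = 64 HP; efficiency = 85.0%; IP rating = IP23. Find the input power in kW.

P_out = 64 × 746 = 47744 W
P_in = P_out/η = 47744/0.85 = 56169 W = 56.2 kW

56.2 kW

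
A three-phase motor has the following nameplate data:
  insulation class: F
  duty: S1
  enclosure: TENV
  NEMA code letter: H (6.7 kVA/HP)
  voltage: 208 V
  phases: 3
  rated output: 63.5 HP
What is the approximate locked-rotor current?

1180 A

S_LR = 6.7 × 63.5 = 425.45 kVA
I_LR = S_LR/(√3·V_L) = 425450/(1.732×208) = 1180 A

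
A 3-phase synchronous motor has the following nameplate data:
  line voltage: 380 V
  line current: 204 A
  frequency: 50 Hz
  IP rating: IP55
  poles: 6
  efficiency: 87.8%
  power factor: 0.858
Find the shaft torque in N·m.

966 N·m

P_in = √3·V·I·cosφ = 1.732 × 380 × 204 × 0.858 = 115199 W
P_out = η·P_in = 0.878 × 115199 = 101145 W
n = n_s = 120×50/6 = 1000 rpm (synchronous)
ω = 2π×1000/60 = 104.7 rad/s
τ = P_out/ω = 101145/104.7 = 966 N·m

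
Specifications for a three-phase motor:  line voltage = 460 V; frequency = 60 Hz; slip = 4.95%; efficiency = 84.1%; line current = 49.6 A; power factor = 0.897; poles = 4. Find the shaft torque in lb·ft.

P_in = √3·V·I·cosφ = 1.732 × 460 × 49.6 × 0.897 = 35447 W
P_out = η·P_in = 0.841 × 35447 = 29811 W
n_s = 120×60/4 = 1800 rpm; n = 1800×(1−0.0495) = 1711 rpm
ω = 2π×1711/60 = 179.2 rad/s
τ = P_out/ω = 29811/179.2 = 166.4 N·m
In lb·ft: 166.4/1.356 = 123 lb·ft

123 lb·ft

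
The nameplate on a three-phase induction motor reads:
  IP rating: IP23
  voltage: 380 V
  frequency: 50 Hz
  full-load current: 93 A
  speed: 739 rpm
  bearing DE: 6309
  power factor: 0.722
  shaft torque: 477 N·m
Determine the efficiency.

83.5 %

ω = 2π × 739/60 = 77.39 rad/s; P_out = τω = 477 × 77.39 = 36915 W
P_in = √3·V_L·I_L·cosφ = 1.732 × 380 × 93 × 0.722 = 44193 W
η = P_out / P_in = 36915 / 44193 = 0.835 = 83.5%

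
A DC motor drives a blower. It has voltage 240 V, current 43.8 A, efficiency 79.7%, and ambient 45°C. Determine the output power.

8.38 kW

P_in = V·I = 240 × 43.8 = 10512 W
P_out = η·P_in = 0.797 × 10512 = 8378 W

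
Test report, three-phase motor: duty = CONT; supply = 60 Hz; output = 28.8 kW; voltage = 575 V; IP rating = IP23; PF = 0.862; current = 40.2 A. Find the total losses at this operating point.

P_in = √3·V·I·cosφ = 1.732×575×40.2×0.862 = 34510 W
P_out = 28800 W
Losses = P_in − P_out = 34510 − 28800 = 5710 W

5.71 kW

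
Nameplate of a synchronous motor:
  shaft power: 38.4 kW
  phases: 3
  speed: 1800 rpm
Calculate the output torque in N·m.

ω = 2π × 1800/60 = 188.5 rad/s
τ = P/ω = 38400/188.5 = 204 N·m

204 N·m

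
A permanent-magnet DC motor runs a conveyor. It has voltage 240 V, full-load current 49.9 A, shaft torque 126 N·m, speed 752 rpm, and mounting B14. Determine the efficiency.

82.9 %

ω = 2π × 752/60 = 78.75 rad/s; P_out = τω = 126 × 78.75 = 9923 W
P_in = V·I = 240 × 49.9 = 11976 W
η = P_out / P_in = 9923 / 11976 = 0.829 = 82.9%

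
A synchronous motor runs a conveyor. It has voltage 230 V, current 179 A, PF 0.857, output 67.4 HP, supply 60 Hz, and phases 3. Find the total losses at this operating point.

P_in = √3·V·I·cosφ = 1.732×230×179×0.857 = 61110 W
P_out = 67.4×746 = 50280 W
Losses = P_in − P_out = 61110 − 50280 = 10830 W

10800 W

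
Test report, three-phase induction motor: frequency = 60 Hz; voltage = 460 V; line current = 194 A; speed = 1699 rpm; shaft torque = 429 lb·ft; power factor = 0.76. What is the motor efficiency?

τ = 429 lb·ft × 1.356 = 581.7 N·m
ω = 2π × 1699/60 = 177.9 rad/s; P_out = τω = 581.7 × 177.9 = 103484 W
P_in = √3·V_L·I_L·cosφ = 1.732 × 460 × 194 × 0.76 = 117468 W
η = P_out / P_in = 103484 / 117468 = 0.881 = 88.1%

88.1 %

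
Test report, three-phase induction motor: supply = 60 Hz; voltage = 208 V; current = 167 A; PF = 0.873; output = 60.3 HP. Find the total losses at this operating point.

P_in = √3·V·I·cosφ = 1.732×208×167×0.873 = 52522 W
P_out = 60.3×746 = 44984 W
Losses = P_in − P_out = 52522 − 44984 = 7538 W

7540 W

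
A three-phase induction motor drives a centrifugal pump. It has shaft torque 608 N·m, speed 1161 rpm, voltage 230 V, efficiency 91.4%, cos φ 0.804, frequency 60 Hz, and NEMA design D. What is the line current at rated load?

ω = 2π×1161/60 = 121.6 rad/s; P_out = τω = 608 × 121.6 = 73933 W
P_in = P_out / η = 73933 / 0.914 = 80889 W
I_L = P_in / (√3·V_L·cosφ) = 80889 / (1.732 × 230 × 0.804) = 253 A

253 A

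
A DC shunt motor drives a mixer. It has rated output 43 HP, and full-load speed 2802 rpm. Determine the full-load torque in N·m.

109 N·m

P_out = 43 × 746 = 32078 W
ω = 2π × 2802/60 = 293.4 rad/s
τ = P_out/ω = 32078/293.4 = 109 N·m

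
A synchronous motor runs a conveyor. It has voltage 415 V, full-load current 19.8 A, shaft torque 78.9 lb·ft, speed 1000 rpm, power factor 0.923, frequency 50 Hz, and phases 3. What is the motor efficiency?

85.3 %

τ = 78.9 lb·ft × 1.356 = 107 N·m
ω = 2π × 1000/60 = 104.7 rad/s; P_out = τω = 107 × 104.7 = 11203 W
P_in = √3·V_L·I_L·cosφ = 1.732 × 415 × 19.8 × 0.923 = 13136 W
η = P_out / P_in = 11203 / 13136 = 0.853 = 85.3%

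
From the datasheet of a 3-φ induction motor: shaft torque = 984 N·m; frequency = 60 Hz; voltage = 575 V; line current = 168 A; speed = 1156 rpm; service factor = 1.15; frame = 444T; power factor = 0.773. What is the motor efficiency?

92.1 %

ω = 2π × 1156/60 = 121.1 rad/s; P_out = τω = 984 × 121.1 = 119162 W
P_in = √3·V_L·I_L·cosφ = 1.732 × 575 × 168 × 0.773 = 129332 W
η = P_out / P_in = 119162 / 129332 = 0.921 = 92.1%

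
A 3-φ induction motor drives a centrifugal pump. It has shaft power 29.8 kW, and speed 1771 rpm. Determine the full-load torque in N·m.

161 N·m

ω = 2π × 1771/60 = 185.5 rad/s
τ = P/ω = 29800/185.5 = 161 N·m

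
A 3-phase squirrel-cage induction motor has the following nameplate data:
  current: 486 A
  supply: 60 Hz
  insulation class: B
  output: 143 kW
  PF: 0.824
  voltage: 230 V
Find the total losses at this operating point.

P_in = √3·V·I·cosφ = 1.732×230×486×0.824 = 159529 W
P_out = 143000 W
Losses = P_in − P_out = 159529 − 143000 = 16529 W

16500 W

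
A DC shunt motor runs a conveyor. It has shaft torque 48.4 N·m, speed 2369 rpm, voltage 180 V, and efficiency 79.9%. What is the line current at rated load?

ω = 2π×2369/60 = 248.1 rad/s; P_out = τω = 48.4 × 248.1 = 12008 W
P_in = P_out / η = 12008 / 0.799 = 15029 W
I = P_in / V = 15029 / 180 = 83.5 A

83.5 A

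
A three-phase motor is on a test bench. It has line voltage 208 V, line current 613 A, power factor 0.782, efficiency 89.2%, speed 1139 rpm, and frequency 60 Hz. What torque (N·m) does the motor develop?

P_in = √3·V·I·cosφ = 1.732 × 208 × 613 × 0.782 = 172694 W
P_out = η·P_in = 0.892 × 172694 = 154043 W
n = 1139 rpm
ω = 2π×1139/60 = 119.3 rad/s
τ = P_out/ω = 154043/119.3 = 1290 N·m

1290 N·m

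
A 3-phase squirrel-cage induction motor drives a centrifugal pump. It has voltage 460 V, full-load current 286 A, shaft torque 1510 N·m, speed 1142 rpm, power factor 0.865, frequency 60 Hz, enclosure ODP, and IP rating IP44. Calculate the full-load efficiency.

ω = 2π × 1142/60 = 119.6 rad/s; P_out = τω = 1510 × 119.6 = 180596 W
P_in = √3·V_L·I_L·cosφ = 1.732 × 460 × 286 × 0.865 = 197101 W
η = P_out / P_in = 180596 / 197101 = 0.916 = 91.6%

91.6 %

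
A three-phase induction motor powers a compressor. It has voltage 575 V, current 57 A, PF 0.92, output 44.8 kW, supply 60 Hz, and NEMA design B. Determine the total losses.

P_in = √3·V·I·cosφ = 1.732×575×57×0.92 = 52225 W
P_out = 44800 W
Losses = P_in − P_out = 52225 − 44800 = 7425 W

7430 W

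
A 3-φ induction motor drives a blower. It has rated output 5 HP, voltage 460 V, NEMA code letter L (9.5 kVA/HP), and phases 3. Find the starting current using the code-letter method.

59.6 A

S_LR = 9.5 × 5 = 47.5 kVA
I_LR = S_LR/(√3·V_L) = 47500/(1.732×460) = 59.6 A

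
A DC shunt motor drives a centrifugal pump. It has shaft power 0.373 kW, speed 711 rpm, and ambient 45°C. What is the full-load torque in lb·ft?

3.69 lb·ft

ω = 2π × 711/60 = 74.46 rad/s
τ = P/ω = 373/74.46 = 5.009 N·m
In lb·ft: 5.009/1.356 = 3.69 lb·ft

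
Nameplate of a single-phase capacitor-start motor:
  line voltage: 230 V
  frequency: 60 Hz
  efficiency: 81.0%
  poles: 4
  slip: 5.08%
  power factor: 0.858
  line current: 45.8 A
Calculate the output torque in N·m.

40.9 N·m

P_in = V·I·cosφ = 230 × 45.8 × 0.858 = 9038 W
P_out = η·P_in = 0.81 × 9038 = 7321 W
n_s = 120×60/4 = 1800 rpm; n = 1800×(1−0.0508) = 1709 rpm
ω = 2π×1709/60 = 179 rad/s
τ = P_out/ω = 7321/179 = 40.9 N·m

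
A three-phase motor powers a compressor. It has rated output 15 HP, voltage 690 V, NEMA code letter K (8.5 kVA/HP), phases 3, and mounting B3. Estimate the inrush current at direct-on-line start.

S_LR = 8.5 × 15 = 127.5 kVA
I_LR = S_LR/(√3·V_L) = 127500/(1.732×690) = 107 A

107 A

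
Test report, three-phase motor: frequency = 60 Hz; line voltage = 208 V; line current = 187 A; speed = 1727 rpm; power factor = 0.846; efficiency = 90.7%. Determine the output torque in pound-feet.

P_in = √3·V·I·cosφ = 1.732 × 208 × 187 × 0.846 = 56993 W
P_out = η·P_in = 0.907 × 56993 = 51693 W
n = 1727 rpm
ω = 2π×1727/60 = 180.9 rad/s
τ = P_out/ω = 51693/180.9 = 285.8 N·m
In lb·ft: 285.8/1.356 = 211 lb·ft

211 lb·ft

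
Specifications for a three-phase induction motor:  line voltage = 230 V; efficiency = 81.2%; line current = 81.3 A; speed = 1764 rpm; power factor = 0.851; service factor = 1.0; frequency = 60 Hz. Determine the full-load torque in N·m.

P_in = √3·V·I·cosφ = 1.732 × 230 × 81.3 × 0.851 = 27561 W
P_out = η·P_in = 0.812 × 27561 = 22380 W
n = 1764 rpm
ω = 2π×1764/60 = 184.7 rad/s
τ = P_out/ω = 22380/184.7 = 121 N·m

121 N·m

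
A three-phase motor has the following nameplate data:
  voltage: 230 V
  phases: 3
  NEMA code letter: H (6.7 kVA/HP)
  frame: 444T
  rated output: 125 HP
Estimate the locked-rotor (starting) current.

S_LR = 6.7 × 125 = 837.5 kVA
I_LR = S_LR/(√3·V_L) = 837500/(1.732×230) = 2100 A

2100 A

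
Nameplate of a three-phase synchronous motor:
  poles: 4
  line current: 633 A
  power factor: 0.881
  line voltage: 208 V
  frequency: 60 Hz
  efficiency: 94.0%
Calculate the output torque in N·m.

1000 N·m

P_in = √3·V·I·cosφ = 1.732 × 208 × 633 × 0.881 = 200905 W
P_out = η·P_in = 0.94 × 200905 = 188851 W
n = n_s = 120×60/4 = 1800 rpm (synchronous)
ω = 2π×1800/60 = 188.5 rad/s
τ = P_out/ω = 188851/188.5 = 1000 N·m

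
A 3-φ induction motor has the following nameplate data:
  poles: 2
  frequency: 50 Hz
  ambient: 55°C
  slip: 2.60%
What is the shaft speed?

2922 rpm

n_s = 120f/p = 120×50/2 = 3000 rpm
n = n_s(1 − s) = 3000 × (1 − 0.026) = 2922 rpm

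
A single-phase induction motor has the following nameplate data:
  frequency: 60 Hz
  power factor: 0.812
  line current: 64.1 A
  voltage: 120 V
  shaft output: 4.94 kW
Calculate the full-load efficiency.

P_out = 4.94 kW = 4940 W
P_in = V·I·cosφ = 120 × 64.1 × 0.812 = 6246 W
η = P_out / P_in = 4940 / 6246 = 0.791 = 79.1%

79.1 %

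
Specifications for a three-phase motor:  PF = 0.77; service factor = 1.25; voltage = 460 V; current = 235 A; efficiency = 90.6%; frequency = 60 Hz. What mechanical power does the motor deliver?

P_in = √3·V·I·cosφ = 1.732 × 460 × 235 × 0.77 = 144166 W
P_out = η·P_in = 0.906 × 144166 = 130614 W

131 kW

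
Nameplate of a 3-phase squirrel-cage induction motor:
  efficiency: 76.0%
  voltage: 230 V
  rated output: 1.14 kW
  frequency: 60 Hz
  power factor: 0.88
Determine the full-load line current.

4.28 A

P_out = 1.14 kW = 1140 W
P_in = P_out / η = 1140 / 0.760 = 1500 W
I_L = P_in / (√3·V_L·cosφ) = 1500 / (1.732 × 230 × 0.88) = 4.28 A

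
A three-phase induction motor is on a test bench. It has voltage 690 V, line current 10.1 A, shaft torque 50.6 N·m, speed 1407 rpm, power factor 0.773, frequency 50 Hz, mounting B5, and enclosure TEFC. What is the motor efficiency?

79.9 %

ω = 2π × 1407/60 = 147.3 rad/s; P_out = τω = 50.6 × 147.3 = 7453 W
P_in = √3·V_L·I_L·cosφ = 1.732 × 690 × 10.1 × 0.773 = 9330 W
η = P_out / P_in = 7453 / 9330 = 0.799 = 79.9%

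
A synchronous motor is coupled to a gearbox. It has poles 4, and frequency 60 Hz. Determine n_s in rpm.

1800 rpm

n_s = 120f/p = 120×60/4 = 1800 rpm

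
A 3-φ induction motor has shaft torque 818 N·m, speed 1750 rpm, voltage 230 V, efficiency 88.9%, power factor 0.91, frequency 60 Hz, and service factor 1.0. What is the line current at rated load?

465 A

ω = 2π×1750/60 = 183.3 rad/s; P_out = τω = 818 × 183.3 = 149939 W
P_in = P_out / η = 149939 / 0.889 = 168660 W
I_L = P_in / (√3·V_L·cosφ) = 168660 / (1.732 × 230 × 0.91) = 465 A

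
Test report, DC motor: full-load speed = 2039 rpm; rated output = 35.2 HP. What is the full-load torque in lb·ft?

90.7 lb·ft

P_out = 35.2 × 746 = 26259 W
ω = 2π × 2039/60 = 213.5 rad/s
τ = P_out/ω = 26259/213.5 = 123 N·m
In lb·ft: 123/1.356 = 90.7 lb·ft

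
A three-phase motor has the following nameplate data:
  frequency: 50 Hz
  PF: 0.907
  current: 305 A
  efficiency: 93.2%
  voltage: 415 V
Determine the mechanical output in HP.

248 HP

P_in = √3·V·I·cosφ = 1.732 × 415 × 305 × 0.907 = 198840 W
P_out = η·P_in = 0.932 × 198840 = 185319 W
= 185319/746 = 248 HP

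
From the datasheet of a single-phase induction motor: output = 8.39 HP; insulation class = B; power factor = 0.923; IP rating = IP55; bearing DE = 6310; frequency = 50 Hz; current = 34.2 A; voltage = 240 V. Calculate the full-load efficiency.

P_out = 8.39 × 746 = 6259 W
P_in = V·I·cosφ = 240 × 34.2 × 0.923 = 7576 W
η = P_out / P_in = 6259 / 7576 = 0.826 = 82.6%

82.6 %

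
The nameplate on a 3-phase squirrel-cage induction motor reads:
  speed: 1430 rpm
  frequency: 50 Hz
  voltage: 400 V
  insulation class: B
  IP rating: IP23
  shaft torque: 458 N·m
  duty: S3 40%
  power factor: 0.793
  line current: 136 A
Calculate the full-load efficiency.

ω = 2π × 1430/60 = 149.7 rad/s; P_out = τω = 458 × 149.7 = 68563 W
P_in = √3·V_L·I_L·cosφ = 1.732 × 400 × 136 × 0.793 = 74717 W
η = P_out / P_in = 68563 / 74717 = 0.918 = 91.8%

91.8 %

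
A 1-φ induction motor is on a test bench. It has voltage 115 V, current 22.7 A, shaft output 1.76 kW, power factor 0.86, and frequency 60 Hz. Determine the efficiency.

P_out = 1.76 kW = 1760 W
P_in = V·I·cosφ = 115 × 22.7 × 0.86 = 2245 W
η = P_out / P_in = 1760 / 2245 = 0.784 = 78.4%

78.4 %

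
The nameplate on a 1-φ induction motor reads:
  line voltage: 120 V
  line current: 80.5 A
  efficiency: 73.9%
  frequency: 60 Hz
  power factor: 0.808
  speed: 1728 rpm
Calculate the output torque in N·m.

31.9 N·m

P_in = V·I·cosφ = 120 × 80.5 × 0.808 = 7805 W
P_out = η·P_in = 0.739 × 7805 = 5768 W
n = 1728 rpm
ω = 2π×1728/60 = 181 rad/s
τ = P_out/ω = 5768/181 = 31.9 N·m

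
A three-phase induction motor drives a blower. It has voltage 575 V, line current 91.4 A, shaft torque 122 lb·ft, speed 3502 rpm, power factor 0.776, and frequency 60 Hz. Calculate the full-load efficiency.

85.9 %

τ = 122 lb·ft × 1.356 = 165.4 N·m
ω = 2π × 3502/60 = 366.7 rad/s; P_out = τω = 165.4 × 366.7 = 60652 W
P_in = √3·V_L·I_L·cosφ = 1.732 × 575 × 91.4 × 0.776 = 70636 W
η = P_out / P_in = 60652 / 70636 = 0.859 = 85.9%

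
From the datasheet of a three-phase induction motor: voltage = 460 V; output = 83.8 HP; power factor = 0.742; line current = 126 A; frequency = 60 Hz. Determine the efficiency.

83.9 %

P_out = 83.8 × 746 = 62515 W
P_in = √3·V_L·I_L·cosφ = 1.732 × 460 × 126 × 0.742 = 74487 W
η = P_out / P_in = 62515 / 74487 = 0.839 = 83.9%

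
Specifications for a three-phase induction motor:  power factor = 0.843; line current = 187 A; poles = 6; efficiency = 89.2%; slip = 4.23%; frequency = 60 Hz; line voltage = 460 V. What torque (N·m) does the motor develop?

931 N·m

P_in = √3·V·I·cosφ = 1.732 × 460 × 187 × 0.843 = 125596 W
P_out = η·P_in = 0.892 × 125596 = 112032 W
n_s = 120×60/6 = 1200 rpm; n = 1200×(1−0.0423) = 1149 rpm
ω = 2π×1149/60 = 120.3 rad/s
τ = P_out/ω = 112032/120.3 = 931 N·m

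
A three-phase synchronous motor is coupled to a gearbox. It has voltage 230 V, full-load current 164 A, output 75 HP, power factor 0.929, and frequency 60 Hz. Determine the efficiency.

P_out = 75 × 746 = 55950 W
P_in = √3·V_L·I_L·cosφ = 1.732 × 230 × 164 × 0.929 = 60693 W
η = P_out / P_in = 55950 / 60693 = 0.922 = 92.2%

92.2 %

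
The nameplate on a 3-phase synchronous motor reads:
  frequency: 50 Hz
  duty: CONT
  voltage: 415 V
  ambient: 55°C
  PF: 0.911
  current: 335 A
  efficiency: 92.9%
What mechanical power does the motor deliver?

204 kW

P_in = √3·V·I·cosφ = 1.732 × 415 × 335 × 0.911 = 219361 W
P_out = η·P_in = 0.929 × 219361 = 203786 W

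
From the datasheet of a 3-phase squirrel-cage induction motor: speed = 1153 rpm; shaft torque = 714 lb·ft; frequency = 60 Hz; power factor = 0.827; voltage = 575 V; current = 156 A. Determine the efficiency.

τ = 714 lb·ft × 1.356 = 968.2 N·m
ω = 2π × 1153/60 = 120.7 rad/s; P_out = τω = 968.2 × 120.7 = 116862 W
P_in = √3·V_L·I_L·cosφ = 1.732 × 575 × 156 × 0.827 = 128483 W
η = P_out / P_in = 116862 / 128483 = 0.910 = 91.0%

91.0 %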